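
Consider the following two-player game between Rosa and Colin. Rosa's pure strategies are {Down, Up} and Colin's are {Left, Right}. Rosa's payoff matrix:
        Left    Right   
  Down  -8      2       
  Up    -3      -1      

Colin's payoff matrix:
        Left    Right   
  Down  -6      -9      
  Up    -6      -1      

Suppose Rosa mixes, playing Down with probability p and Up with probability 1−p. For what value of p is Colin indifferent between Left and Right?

Set Colin's expected payoff from Left equal to that from Right:
  Colin's payoff from Left: p·(-6) + (1−p)·(-6) = -6
  Colin's payoff from Right: p·(-9) + (1−p)·(-1) = -8p - 1
  -6 = -8p - 1  ⇒  8p = 5  ⇒  p = 5/8.

p = 5/8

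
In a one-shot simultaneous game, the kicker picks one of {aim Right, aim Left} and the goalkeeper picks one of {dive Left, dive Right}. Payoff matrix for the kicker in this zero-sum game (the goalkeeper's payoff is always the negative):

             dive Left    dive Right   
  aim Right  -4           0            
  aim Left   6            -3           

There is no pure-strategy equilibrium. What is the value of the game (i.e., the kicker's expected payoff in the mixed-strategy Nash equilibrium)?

v = -12/13

The goalkeeper's mix must leave the kicker indifferent between aim Right and aim Left.
  the kicker's expected payoff from aim Right: q·(-4) + (1−q)·0 = -4q
  the kicker's expected payoff from aim Left: q·6 + (1−q)·(-3) = 9q - 3
  -4q = 9q - 3  ⇒  -13q = -3  ⇒  q = 3/13.
The value is the kicker's expected payoff against this mix (using aim Right): (3/13)·(-4) + (10/13)·0 = -12/13.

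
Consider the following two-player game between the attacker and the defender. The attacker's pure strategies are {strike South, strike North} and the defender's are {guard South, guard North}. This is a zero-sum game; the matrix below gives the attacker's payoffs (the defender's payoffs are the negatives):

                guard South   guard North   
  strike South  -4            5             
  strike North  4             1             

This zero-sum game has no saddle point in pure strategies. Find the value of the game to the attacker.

v = 2

The defender's mix must leave the attacker indifferent between strike South and strike North.
  the attacker's payoff to strike South: q·(-4) + (1−q)·5 = -9q + 5
  the attacker's payoff to strike North: q·4 + (1−q)·1 = 3q + 1
  -9q + 5 = 3q + 1  ⇒  -12q = -4  ⇒  q = 1/3.
The value is the attacker's expected payoff against this mix (using strike South): (1/3)·(-4) + (2/3)·5 = 2.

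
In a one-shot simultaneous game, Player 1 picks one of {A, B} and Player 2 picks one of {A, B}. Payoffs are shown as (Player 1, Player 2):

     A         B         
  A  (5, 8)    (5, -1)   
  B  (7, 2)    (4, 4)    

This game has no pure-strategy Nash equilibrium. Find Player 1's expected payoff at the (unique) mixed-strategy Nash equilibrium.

In a mixed equilibrium Player 1 is indifferent between A and B; this condition fixes q.
  Player 1's payoff from A: q·5 + (1−q)·5 = 5
  Player 1's payoff from B: q·7 + (1−q)·4 = 3q + 4
  5 = 3q + 4  ⇒  -3q = -1  ⇒  q = 1/3.
At equilibrium Player 1 is indifferent across rows, so Player 1's payoff equals the payoff from A: (1/3)·5 + (2/3)·5 = 5.

5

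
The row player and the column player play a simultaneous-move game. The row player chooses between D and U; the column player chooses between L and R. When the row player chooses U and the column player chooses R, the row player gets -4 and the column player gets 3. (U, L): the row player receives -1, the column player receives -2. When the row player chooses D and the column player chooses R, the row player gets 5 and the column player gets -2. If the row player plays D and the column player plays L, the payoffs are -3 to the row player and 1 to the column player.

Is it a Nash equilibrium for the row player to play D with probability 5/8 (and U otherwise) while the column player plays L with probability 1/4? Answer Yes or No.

Given the column player's mix q = 1/4, the row player's payoff from D is 3 but from U is -13/4. The row player strictly prefers D, so the row player would not mix.
So the proposed profile is not a Nash equilibrium.

No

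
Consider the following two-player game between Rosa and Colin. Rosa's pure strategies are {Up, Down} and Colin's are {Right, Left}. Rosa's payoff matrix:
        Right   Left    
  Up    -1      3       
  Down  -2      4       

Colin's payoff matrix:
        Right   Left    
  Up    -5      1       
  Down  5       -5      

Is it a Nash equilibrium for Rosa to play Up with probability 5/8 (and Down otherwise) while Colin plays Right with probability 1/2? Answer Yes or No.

Check Colin's indifference given Rosa's mix p = 5/8:
  payoff from Right = -5/4; payoff from Left = -5/4 — equal.
Check Rosa's indifference given Colin's mix q = 1/2:
  payoff from Up = 1; payoff from Down = 1 — equal.
Both players are indifferent, so neither can profitably deviate.

Yes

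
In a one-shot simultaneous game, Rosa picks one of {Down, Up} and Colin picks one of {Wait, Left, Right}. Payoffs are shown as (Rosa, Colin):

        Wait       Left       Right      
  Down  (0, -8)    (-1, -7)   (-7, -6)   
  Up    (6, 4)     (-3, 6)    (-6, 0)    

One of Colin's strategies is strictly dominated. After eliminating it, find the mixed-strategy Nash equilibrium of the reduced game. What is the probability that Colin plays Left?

q = 1/3

Colin's strategy Wait is strictly dominated by Left: -7 > -8 and 6 > 4. Eliminate Wait.
In a mixed equilibrium Rosa is indifferent between Down and Up; this condition fixes q.
  Rosa's payoff from Down: q·(-1) + (1−q)·(-7) = 6q - 7
  Rosa's payoff from Up: q·(-3) + (1−q)·(-6) = 3q - 6
  6q - 7 = 3q - 6  ⇒  3q = 1  ⇒  q = 1/3.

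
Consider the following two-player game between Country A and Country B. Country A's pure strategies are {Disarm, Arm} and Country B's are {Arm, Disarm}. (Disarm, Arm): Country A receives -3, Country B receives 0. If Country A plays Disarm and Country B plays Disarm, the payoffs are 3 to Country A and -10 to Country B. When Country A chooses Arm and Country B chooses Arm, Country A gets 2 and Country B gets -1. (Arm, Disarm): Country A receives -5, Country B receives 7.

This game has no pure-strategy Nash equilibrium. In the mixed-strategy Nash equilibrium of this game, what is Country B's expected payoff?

-5/9

Set Country B's expected payoff from Arm equal to that from Disarm:
  Country B's payoff from Arm: p·0 + (1−p)·(-1) = p - 1
  Country B's payoff from Disarm: p·(-10) + (1−p)·7 = -17p + 7
  p - 1 = -17p + 7  ⇒  18p = 8  ⇒  p = 4/9.
At equilibrium Country B is indifferent across columns, so Country B's payoff equals the payoff from Arm: (4/9)·0 + (5/9)·(-1) = -5/9.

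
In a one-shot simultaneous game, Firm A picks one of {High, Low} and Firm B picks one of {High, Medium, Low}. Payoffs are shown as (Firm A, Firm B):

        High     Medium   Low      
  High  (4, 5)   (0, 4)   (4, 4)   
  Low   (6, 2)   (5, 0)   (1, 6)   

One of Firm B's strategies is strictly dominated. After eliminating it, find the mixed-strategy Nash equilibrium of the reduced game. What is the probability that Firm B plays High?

q = 3/5

Firm B's strategy Medium is strictly dominated by High: 5 > 4 and 2 > 0. Eliminate Medium.
Firm A's indifference between High and Low determines Firm B's mixing probability q:
  Firm A's payoff from High: q·4 + (1−q)·4 = 4
  Firm A's payoff from Low: q·6 + (1−q)·1 = 5q + 1
  4 = 5q + 1  ⇒  -5q = -3  ⇒  q = 3/5.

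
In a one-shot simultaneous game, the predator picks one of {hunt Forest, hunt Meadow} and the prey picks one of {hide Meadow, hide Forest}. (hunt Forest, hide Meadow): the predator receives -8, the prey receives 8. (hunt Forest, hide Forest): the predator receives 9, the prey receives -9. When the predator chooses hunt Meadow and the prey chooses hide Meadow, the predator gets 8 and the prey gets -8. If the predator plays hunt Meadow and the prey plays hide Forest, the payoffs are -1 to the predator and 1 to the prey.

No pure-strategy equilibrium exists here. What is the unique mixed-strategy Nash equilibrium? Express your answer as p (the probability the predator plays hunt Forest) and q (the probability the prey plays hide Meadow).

p = 9/26, q = 5/13

Set the prey's expected payoff from hide Meadow equal to that from hide Forest:
  the prey's payoff from hide Meadow: p·8 + (1−p)·(-8) = 16p - 8
  the prey's payoff from hide Forest: p·(-9) + (1−p)·1 = -10p + 1
  16p - 8 = -10p + 1  ⇒  26p = 9  ⇒  p = 9/26.
For the predator to be willing to mix, the predator must be indifferent between hunt Forest and hunt Meadow, which pins down the prey's mix.
  the predator's payoff to hunt Forest: q·(-8) + (1−q)·9 = -17q + 9
  the predator's payoff to hunt Meadow: q·8 + (1−q)·(-1) = 9q - 1
  -17q + 9 = 9q - 1  ⇒  -26q = -10  ⇒  q = 5/13.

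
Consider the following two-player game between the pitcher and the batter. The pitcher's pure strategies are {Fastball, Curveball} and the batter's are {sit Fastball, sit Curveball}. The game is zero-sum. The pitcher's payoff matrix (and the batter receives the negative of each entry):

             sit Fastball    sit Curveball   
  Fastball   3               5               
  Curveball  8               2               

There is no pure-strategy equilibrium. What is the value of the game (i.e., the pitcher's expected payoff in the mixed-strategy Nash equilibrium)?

v = 17/4

For the pitcher to be willing to mix, the pitcher must be indifferent between Fastball and Curveball, which pins down the batter's mix.
  the pitcher's expected payoff from Fastball: q·3 + (1−q)·5 = -2q + 5
  the pitcher's expected payoff from Curveball: q·8 + (1−q)·2 = 6q + 2
  -2q + 5 = 6q + 2  ⇒  -8q = -3  ⇒  q = 3/8.
The value is the pitcher's expected payoff against this mix (using Fastball): (3/8)·3 + (5/8)·5 = 17/4.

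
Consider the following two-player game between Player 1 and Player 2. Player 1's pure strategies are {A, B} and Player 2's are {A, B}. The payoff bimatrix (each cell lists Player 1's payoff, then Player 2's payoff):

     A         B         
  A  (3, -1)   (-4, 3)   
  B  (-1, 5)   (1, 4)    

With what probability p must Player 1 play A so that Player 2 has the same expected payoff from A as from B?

For Player 2 to be willing to mix, Player 2 must be indifferent between A and B, which pins down Player 1's mix.
  Player 2's payoff to A: p·(-1) + (1−p)·5 = -6p + 5
  Player 2's payoff to B: p·3 + (1−p)·4 = -p + 4
  -6p + 5 = -p + 4  ⇒  -5p = -1  ⇒  p = 1/5.

p = 1/5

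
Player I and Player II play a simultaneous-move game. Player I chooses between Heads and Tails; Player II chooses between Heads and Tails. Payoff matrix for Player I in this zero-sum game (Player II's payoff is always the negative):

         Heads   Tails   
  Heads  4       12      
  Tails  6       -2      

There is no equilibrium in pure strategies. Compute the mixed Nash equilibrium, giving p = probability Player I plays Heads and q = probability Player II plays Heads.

Player II's indifference between Heads and Tails determines Player I's mixing probability p:
  Player II's payoff from Heads: p·(-4) + (1−p)·(-6) = 2p - 6
  Player II's payoff from Tails: p·(-12) + (1−p)·2 = -14p + 2
  2p - 6 = -14p + 2  ⇒  16p = 8  ⇒  p = 1/2.
For Player I to be willing to mix, Player I must be indifferent between Heads and Tails, which pins down Player II's mix.
  Player I's expected payoff from Heads: q·4 + (1−q)·12 = -8q + 12
  Player I's expected payoff from Tails: q·6 + (1−q)·(-2) = 8q - 2
  -8q + 12 = 8q - 2  ⇒  -16q = -14  ⇒  q = 7/8.

p = 1/2, q = 7/8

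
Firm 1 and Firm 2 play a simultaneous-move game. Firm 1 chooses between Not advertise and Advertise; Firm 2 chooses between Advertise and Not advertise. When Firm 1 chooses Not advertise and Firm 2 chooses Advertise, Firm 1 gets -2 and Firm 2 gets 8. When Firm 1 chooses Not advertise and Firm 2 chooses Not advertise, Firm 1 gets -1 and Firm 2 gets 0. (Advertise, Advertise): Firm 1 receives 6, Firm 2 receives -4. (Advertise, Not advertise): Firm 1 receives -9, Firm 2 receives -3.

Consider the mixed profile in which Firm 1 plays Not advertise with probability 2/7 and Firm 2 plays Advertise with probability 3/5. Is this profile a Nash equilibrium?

Given Firm 1's mix p = 2/7, Firm 2's payoff from Advertise is -4/7 but from Not advertise is -15/7. Firm 2 strictly prefers Advertise, so Firm 2 would not mix.
So the proposed profile is not a Nash equilibrium.

No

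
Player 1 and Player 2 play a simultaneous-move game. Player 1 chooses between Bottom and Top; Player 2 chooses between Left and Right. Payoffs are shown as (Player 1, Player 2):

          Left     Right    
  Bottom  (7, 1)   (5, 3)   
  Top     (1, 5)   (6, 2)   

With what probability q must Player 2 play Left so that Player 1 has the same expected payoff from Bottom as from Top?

q = 1/7

For Player 1 to be willing to mix, Player 1 must be indifferent between Bottom and Top, which pins down Player 2's mix.
  Player 1's expected payoff from Bottom: q·7 + (1−q)·5 = 2q + 5
  Player 1's expected payoff from Top: q·1 + (1−q)·6 = -5q + 6
  2q + 5 = -5q + 6  ⇒  7q = 1  ⇒  q = 1/7.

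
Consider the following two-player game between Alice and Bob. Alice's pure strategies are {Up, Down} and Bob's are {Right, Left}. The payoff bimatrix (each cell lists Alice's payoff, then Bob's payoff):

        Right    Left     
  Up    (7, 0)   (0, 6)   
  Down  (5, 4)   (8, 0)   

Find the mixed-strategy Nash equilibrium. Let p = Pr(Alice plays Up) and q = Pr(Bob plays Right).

p = 2/5, q = 4/5

Set Bob's expected payoff from Right equal to that from Left:
  Bob's payoff from Right: p·0 + (1−p)·4 = -4p + 4
  Bob's payoff from Left: p·6 + (1−p)·0 = 6p
  -4p + 4 = 6p  ⇒  -10p = -4  ⇒  p = 2/5.
Alice's indifference between Up and Down determines Bob's mixing probability q:
  Alice's payoff from Up: q·7 + (1−q)·0 = 7q
  Alice's payoff from Down: q·5 + (1−q)·8 = -3q + 8
  7q = -3q + 8  ⇒  10q = 8  ⇒  q = 4/5.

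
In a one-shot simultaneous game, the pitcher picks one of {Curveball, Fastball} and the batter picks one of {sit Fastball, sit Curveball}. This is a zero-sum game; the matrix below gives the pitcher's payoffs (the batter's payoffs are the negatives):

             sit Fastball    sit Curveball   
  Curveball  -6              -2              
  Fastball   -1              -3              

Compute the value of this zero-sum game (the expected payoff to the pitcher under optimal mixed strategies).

In a mixed equilibrium the pitcher is indifferent between Curveball and Fastball; this condition fixes q.
  the pitcher's payoff to Curveball: q·(-6) + (1−q)·(-2) = -4q - 2
  the pitcher's payoff to Fastball: q·(-1) + (1−q)·(-3) = 2q - 3
  -4q - 2 = 2q - 3  ⇒  -6q = -1  ⇒  q = 1/6.
The value is the pitcher's expected payoff against this mix (using Curveball): (1/6)·(-6) + (5/6)·(-2) = -8/3.

v = -8/3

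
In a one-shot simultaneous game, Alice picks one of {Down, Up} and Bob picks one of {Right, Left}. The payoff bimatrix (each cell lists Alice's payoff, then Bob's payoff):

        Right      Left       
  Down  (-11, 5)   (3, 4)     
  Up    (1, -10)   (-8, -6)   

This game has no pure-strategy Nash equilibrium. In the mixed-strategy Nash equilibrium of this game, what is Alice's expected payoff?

-85/23

For Alice to be willing to mix, Alice must be indifferent between Down and Up, which pins down Bob's mix.
  Alice's payoff from Down: q·(-11) + (1−q)·3 = -14q + 3
  Alice's payoff from Up: q·1 + (1−q)·(-8) = 9q - 8
  -14q + 3 = 9q - 8  ⇒  -23q = -11  ⇒  q = 11/23.
At equilibrium Alice is indifferent across rows, so Alice's payoff equals the payoff from Down: (11/23)·(-11) + (12/23)·3 = -85/23.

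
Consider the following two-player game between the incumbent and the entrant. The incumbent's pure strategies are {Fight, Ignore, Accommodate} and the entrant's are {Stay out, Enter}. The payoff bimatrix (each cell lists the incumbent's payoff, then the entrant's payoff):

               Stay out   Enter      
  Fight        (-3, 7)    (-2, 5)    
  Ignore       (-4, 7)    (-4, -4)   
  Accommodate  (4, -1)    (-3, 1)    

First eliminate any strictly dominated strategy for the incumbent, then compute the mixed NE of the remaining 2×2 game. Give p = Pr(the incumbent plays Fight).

p = 1/2

The incumbent's strategy Ignore is strictly dominated by Fight: -3 > -4 and -2 > -4. Eliminate Ignore.
The incumbent's mix must leave the entrant indifferent between Stay out and Enter.
  the entrant's payoff from Stay out: p·7 + (1−p)·(-1) = 8p - 1
  the entrant's payoff from Enter: p·5 + (1−p)·1 = 4p + 1
  8p - 1 = 4p + 1  ⇒  4p = 2  ⇒  p = 1/2.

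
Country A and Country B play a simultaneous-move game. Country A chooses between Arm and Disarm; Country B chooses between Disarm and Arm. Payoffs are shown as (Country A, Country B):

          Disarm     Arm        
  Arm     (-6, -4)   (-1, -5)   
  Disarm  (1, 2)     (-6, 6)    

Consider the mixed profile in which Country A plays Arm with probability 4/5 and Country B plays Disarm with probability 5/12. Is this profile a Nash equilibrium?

Check Country B's indifference given Country A's mix p = 4/5:
  payoff from Disarm = -14/5; payoff from Arm = -14/5 — equal.
Check Country A's indifference given Country B's mix q = 5/12:
  payoff from Arm = -37/12; payoff from Disarm = -37/12 — equal.
Both players are indifferent, so neither can profitably deviate.

Yes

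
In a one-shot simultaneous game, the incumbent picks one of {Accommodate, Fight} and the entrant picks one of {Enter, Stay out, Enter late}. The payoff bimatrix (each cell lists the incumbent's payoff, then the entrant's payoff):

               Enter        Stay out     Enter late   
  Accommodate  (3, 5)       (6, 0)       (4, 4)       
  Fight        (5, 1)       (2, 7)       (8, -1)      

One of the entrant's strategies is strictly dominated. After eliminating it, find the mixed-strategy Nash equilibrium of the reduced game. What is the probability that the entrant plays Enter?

q = 2/3

The entrant's strategy Enter late is strictly dominated by Enter: 5 > 4 and 1 > -1. Eliminate Enter late.
Set the incumbent's expected payoff from Accommodate equal to that from Fight:
  the incumbent's payoff from Accommodate: q·3 + (1−q)·6 = -3q + 6
  the incumbent's payoff from Fight: q·5 + (1−q)·2 = 3q + 2
  -3q + 6 = 3q + 2  ⇒  -6q = -4  ⇒  q = 2/3.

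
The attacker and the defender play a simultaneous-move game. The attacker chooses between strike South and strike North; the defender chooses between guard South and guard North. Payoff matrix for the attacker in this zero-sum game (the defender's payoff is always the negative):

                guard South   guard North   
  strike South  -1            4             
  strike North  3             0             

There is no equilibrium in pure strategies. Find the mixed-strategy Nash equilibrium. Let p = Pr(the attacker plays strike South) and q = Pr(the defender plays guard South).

The defender's indifference between guard South and guard North determines the attacker's mixing probability p:
  the defender's payoff from guard South: p·1 + (1−p)·(-3) = 4p - 3
  the defender's payoff from guard North: p·(-4) + (1−p)·0 = -4p
  4p - 3 = -4p  ⇒  8p = 3  ⇒  p = 3/8.
Set the attacker's expected payoff from strike South equal to that from strike North:
  the attacker's payoff from strike South: q·(-1) + (1−q)·4 = -5q + 4
  the attacker's payoff from strike North: q·3 + (1−q)·0 = 3q
  -5q + 4 = 3q  ⇒  -8q = -4  ⇒  q = 1/2.

p = 3/8, q = 1/2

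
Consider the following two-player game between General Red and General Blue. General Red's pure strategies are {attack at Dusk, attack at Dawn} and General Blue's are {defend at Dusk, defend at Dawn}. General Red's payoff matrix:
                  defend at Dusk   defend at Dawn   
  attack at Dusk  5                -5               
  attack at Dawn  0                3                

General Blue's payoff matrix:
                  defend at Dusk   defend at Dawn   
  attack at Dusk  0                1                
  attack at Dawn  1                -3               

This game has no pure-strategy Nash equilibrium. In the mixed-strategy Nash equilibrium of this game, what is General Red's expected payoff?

15/13

For General Red to be willing to mix, General Red must be indifferent between attack at Dusk and attack at Dawn, which pins down General Blue's mix.
  General Red's payoff to attack at Dusk: q·5 + (1−q)·(-5) = 10q - 5
  General Red's payoff to attack at Dawn: q·0 + (1−q)·3 = -3q + 3
  10q - 5 = -3q + 3  ⇒  13q = 8  ⇒  q = 8/13.
At equilibrium General Red is indifferent across rows, so General Red's payoff equals the payoff from attack at Dusk: (8/13)·5 + (5/13)·(-5) = 15/13.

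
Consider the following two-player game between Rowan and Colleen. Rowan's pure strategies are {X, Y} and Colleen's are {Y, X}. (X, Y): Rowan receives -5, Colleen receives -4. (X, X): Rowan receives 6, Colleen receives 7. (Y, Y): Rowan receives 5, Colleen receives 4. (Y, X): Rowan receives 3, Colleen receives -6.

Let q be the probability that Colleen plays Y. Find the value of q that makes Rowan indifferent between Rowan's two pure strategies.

Rowan's indifference between X and Y determines Colleen's mixing probability q:
  Rowan's payoff to X: q·(-5) + (1−q)·6 = -11q + 6
  Rowan's payoff to Y: q·5 + (1−q)·3 = 2q + 3
  -11q + 6 = 2q + 3  ⇒  -13q = -3  ⇒  q = 3/13.

q = 3/13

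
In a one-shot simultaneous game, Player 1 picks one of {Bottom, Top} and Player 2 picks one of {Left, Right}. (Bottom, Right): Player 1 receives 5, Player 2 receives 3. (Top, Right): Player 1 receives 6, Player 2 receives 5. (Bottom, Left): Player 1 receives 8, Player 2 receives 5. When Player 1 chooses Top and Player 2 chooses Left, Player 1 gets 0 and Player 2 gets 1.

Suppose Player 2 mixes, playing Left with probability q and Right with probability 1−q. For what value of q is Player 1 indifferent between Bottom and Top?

Player 2's mix must leave Player 1 indifferent between Bottom and Top.
  Player 1's payoff from Bottom: q·8 + (1−q)·5 = 3q + 5
  Player 1's payoff from Top: q·0 + (1−q)·6 = -6q + 6
  3q + 5 = -6q + 6  ⇒  9q = 1  ⇒  q = 1/9.

q = 1/9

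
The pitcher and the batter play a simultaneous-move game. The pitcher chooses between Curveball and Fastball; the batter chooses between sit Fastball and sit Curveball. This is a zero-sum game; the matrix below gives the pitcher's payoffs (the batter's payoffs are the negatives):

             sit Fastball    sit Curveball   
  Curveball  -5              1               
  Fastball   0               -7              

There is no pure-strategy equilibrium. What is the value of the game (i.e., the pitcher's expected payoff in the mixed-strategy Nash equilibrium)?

v = -35/13

The pitcher's indifference between Curveball and Fastball determines the batter's mixing probability q:
  the pitcher's expected payoff from Curveball: q·(-5) + (1−q)·1 = -6q + 1
  the pitcher's expected payoff from Fastball: q·0 + (1−q)·(-7) = 7q - 7
  -6q + 1 = 7q - 7  ⇒  -13q = -8  ⇒  q = 8/13.
The value is the pitcher's expected payoff against this mix (using Curveball): (8/13)·(-5) + (5/13)·1 = -35/13.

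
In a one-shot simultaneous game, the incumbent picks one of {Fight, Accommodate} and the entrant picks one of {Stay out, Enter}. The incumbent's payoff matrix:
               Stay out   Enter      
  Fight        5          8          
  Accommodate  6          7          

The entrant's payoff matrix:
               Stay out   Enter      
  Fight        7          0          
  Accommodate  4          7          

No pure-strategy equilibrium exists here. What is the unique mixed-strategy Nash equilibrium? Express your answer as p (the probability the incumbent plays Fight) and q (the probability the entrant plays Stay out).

p = 3/10, q = 1/2

The entrant's indifference between Stay out and Enter determines the incumbent's mixing probability p:
  the entrant's payoff to Stay out: p·7 + (1−p)·4 = 3p + 4
  the entrant's payoff to Enter: p·0 + (1−p)·7 = -7p + 7
  3p + 4 = -7p + 7  ⇒  10p = 3  ⇒  p = 3/10.
For the incumbent to be willing to mix, the incumbent must be indifferent between Fight and Accommodate, which pins down the entrant's mix.
  the incumbent's expected payoff from Fight: q·5 + (1−q)·8 = -3q + 8
  the incumbent's expected payoff from Accommodate: q·6 + (1−q)·7 = -q + 7
  -3q + 8 = -q + 7  ⇒  -2q = -1  ⇒  q = 1/2.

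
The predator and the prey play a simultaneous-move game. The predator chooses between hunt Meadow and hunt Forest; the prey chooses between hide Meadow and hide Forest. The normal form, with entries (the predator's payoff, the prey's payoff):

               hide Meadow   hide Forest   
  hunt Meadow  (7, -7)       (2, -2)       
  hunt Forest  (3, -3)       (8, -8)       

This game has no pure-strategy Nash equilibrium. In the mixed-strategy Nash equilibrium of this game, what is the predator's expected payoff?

5

For the predator to be willing to mix, the predator must be indifferent between hunt Meadow and hunt Forest, which pins down the prey's mix.
  the predator's payoff from hunt Meadow: q·7 + (1−q)·2 = 5q + 2
  the predator's payoff from hunt Forest: q·3 + (1−q)·8 = -5q + 8
  5q + 2 = -5q + 8  ⇒  10q = 6  ⇒  q = 3/5.
At equilibrium the predator is indifferent across rows, so the predator's payoff equals the payoff from hunt Meadow: (3/5)·7 + (2/5)·2 = 5.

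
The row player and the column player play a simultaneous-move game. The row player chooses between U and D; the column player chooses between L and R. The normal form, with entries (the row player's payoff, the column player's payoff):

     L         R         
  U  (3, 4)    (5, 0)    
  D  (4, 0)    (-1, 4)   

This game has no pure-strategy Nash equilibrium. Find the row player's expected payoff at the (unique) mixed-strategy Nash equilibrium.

23/7

Set the row player's expected payoff from U equal to that from D:
  the row player's payoff from U: q·3 + (1−q)·5 = -2q + 5
  the row player's payoff from D: q·4 + (1−q)·(-1) = 5q - 1
  -2q + 5 = 5q - 1  ⇒  -7q = -6  ⇒  q = 6/7.
At equilibrium the row player is indifferent across rows, so the row player's payoff equals the payoff from U: (6/7)·3 + (1/7)·5 = 23/7.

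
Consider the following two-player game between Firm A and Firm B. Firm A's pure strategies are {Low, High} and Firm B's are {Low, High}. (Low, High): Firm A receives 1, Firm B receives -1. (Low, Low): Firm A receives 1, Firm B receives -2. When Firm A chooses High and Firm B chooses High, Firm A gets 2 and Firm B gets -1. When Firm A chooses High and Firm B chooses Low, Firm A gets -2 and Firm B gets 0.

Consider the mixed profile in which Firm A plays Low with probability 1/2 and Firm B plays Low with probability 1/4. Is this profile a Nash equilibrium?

Yes

Check Firm B's indifference given Firm A's mix p = 1/2:
  payoff from Low = -1; payoff from High = -1 — equal.
Check Firm A's indifference given Firm B's mix q = 1/4:
  payoff from Low = 1; payoff from High = 1 — equal.
Both players are indifferent, so neither can profitably deviate.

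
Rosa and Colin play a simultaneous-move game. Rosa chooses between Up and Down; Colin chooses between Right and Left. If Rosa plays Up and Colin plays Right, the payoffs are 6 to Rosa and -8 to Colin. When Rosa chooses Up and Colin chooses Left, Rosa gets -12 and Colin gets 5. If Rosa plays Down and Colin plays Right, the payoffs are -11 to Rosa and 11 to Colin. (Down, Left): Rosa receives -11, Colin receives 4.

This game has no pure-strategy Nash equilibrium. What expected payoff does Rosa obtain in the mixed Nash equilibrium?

In a mixed equilibrium Rosa is indifferent between Up and Down; this condition fixes q.
  Rosa's payoff from Up: q·6 + (1−q)·(-12) = 18q - 12
  Rosa's payoff from Down: q·(-11) + (1−q)·(-11) = -11
  18q - 12 = -11  ⇒  18q = 1  ⇒  q = 1/18.
At equilibrium Rosa is indifferent across rows, so Rosa's payoff equals the payoff from Up: (1/18)·6 + (17/18)·(-12) = -11.

-11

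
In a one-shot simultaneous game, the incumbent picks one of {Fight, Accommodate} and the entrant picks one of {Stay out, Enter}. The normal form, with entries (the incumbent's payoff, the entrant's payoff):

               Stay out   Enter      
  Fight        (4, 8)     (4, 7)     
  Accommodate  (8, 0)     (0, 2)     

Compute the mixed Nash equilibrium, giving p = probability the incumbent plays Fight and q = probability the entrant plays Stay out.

p = 2/3, q = 1/2

The entrant's indifference between Stay out and Enter determines the incumbent's mixing probability p:
  the entrant's payoff to Stay out: p·8 + (1−p)·0 = 8p
  the entrant's payoff to Enter: p·7 + (1−p)·2 = 5p + 2
  8p = 5p + 2  ⇒  3p = 2  ⇒  p = 2/3.
Set the incumbent's expected payoff from Fight equal to that from Accommodate:
  the incumbent's payoff from Fight: q·4 + (1−q)·4 = 4
  the incumbent's payoff from Accommodate: q·8 + (1−q)·0 = 8q
  4 = 8q  ⇒  -8q = -4  ⇒  q = 1/2.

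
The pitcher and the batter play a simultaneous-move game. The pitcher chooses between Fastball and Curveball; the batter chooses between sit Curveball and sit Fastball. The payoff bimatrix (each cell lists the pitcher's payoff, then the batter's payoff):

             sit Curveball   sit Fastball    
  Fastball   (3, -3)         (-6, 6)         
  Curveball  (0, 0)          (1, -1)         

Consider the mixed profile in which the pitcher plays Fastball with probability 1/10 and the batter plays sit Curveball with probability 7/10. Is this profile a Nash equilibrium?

Check the batter's indifference given the pitcher's mix p = 1/10:
  payoff from sit Curveball = -3/10; payoff from sit Fastball = -3/10 — equal.
Check the pitcher's indifference given the batter's mix q = 7/10:
  payoff from Fastball = 3/10; payoff from Curveball = 3/10 — equal.
Both players are indifferent, so neither can profitably deviate.

Yes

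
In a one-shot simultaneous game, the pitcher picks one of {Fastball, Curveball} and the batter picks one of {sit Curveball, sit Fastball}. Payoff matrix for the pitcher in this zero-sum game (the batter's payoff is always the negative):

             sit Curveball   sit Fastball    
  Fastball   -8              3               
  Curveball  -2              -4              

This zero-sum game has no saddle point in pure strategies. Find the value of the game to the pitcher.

Set the pitcher's expected payoff from Fastball equal to that from Curveball:
  the pitcher's payoff to Fastball: q·(-8) + (1−q)·3 = -11q + 3
  the pitcher's payoff to Curveball: q·(-2) + (1−q)·(-4) = 2q - 4
  -11q + 3 = 2q - 4  ⇒  -13q = -7  ⇒  q = 7/13.
The value is the pitcher's expected payoff against this mix (using Fastball): (7/13)·(-8) + (6/13)·3 = -38/13.

v = -38/13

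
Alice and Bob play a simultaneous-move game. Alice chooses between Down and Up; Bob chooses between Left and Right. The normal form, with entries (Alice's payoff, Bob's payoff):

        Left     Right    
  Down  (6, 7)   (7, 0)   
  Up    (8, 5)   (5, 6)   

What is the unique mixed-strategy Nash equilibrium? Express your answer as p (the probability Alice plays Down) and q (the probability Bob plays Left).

p = 1/8, q = 1/2

Set Bob's expected payoff from Left equal to that from Right:
  Bob's expected payoff from Left: p·7 + (1−p)·5 = 2p + 5
  Bob's expected payoff from Right: p·0 + (1−p)·6 = -6p + 6
  2p + 5 = -6p + 6  ⇒  8p = 1  ⇒  p = 1/8.
Bob's mix must leave Alice indifferent between Down and Up.
  Alice's expected payoff from Down: q·6 + (1−q)·7 = -q + 7
  Alice's expected payoff from Up: q·8 + (1−q)·5 = 3q + 5
  -q + 7 = 3q + 5  ⇒  -4q = -2  ⇒  q = 1/2.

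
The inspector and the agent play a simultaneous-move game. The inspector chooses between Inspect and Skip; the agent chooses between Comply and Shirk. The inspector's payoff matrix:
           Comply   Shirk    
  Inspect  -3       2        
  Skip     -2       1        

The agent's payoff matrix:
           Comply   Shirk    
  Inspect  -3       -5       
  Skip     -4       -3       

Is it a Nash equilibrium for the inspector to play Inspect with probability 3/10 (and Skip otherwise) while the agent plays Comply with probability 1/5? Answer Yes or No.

Given the inspector's mix p = 3/10, the agent's payoff from Comply is -37/10 but from Shirk is -18/5. The agent strictly prefers Shirk, so the agent would not mix.
So the proposed profile is not a Nash equilibrium.

No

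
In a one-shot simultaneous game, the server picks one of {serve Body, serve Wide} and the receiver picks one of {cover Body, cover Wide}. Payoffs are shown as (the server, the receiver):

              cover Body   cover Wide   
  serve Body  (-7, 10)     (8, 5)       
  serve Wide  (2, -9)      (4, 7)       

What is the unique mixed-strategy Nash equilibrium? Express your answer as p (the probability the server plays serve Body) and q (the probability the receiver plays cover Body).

p = 16/21, q = 4/13

For the receiver to be willing to mix, the receiver must be indifferent between cover Body and cover Wide, which pins down the server's mix.
  the receiver's expected payoff from cover Body: p·10 + (1−p)·(-9) = 19p - 9
  the receiver's expected payoff from cover Wide: p·5 + (1−p)·7 = -2p + 7
  19p - 9 = -2p + 7  ⇒  21p = 16  ⇒  p = 16/21.
For the server to be willing to mix, the server must be indifferent between serve Body and serve Wide, which pins down the receiver's mix.
  the server's payoff from serve Body: q·(-7) + (1−q)·8 = -15q + 8
  the server's payoff from serve Wide: q·2 + (1−q)·4 = -2q + 4
  -15q + 8 = -2q + 4  ⇒  -13q = -4  ⇒  q = 4/13.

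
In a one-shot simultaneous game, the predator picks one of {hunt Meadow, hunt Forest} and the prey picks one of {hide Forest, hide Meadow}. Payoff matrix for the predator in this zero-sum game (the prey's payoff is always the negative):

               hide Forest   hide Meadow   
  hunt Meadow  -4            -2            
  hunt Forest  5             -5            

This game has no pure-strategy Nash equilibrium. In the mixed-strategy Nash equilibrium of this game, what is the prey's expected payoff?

For the prey to be willing to mix, the prey must be indifferent between hide Forest and hide Meadow, which pins down the predator's mix.
  the prey's expected payoff from hide Forest: p·4 + (1−p)·(-5) = 9p - 5
  the prey's expected payoff from hide Meadow: p·2 + (1−p)·5 = -3p + 5
  9p - 5 = -3p + 5  ⇒  12p = 10  ⇒  p = 5/6.
At equilibrium the prey is indifferent across columns, so the prey's payoff equals the payoff from hide Forest: (5/6)·4 + (1/6)·(-5) = 5/2.

5/2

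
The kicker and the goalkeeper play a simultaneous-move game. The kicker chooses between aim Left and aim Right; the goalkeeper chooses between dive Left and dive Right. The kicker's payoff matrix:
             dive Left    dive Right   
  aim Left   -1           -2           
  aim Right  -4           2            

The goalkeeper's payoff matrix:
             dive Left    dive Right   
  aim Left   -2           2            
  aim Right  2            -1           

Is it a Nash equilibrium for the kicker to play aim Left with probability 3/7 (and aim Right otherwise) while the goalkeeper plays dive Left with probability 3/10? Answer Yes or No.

Given the goalkeeper's mix q = 3/10, the kicker's payoff from aim Left is -17/10 but from aim Right is 1/5. The kicker strictly prefers aim Right, so the kicker would not mix.
So the proposed profile is not a Nash equilibrium.

No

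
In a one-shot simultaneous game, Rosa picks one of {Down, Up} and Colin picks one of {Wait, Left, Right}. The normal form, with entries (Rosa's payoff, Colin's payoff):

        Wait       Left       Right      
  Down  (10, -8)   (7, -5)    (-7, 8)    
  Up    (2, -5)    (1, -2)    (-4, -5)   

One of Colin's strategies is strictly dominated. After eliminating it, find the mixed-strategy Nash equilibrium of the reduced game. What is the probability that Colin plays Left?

q = 1/3

Colin's strategy Wait is strictly dominated by Left: -5 > -8 and -2 > -5. Eliminate Wait.
Set Rosa's expected payoff from Down equal to that from Up:
  Rosa's payoff to Down: q·7 + (1−q)·(-7) = 14q - 7
  Rosa's payoff to Up: q·1 + (1−q)·(-4) = 5q - 4
  14q - 7 = 5q - 4  ⇒  9q = 3  ⇒  q = 1/3.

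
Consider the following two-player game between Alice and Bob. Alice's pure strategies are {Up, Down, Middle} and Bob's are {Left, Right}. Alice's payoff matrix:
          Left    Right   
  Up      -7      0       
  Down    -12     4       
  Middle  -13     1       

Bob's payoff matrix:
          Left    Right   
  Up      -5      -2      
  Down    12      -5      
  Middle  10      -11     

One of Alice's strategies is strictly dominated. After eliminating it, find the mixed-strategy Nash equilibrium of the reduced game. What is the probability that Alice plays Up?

p = 17/20

Alice's strategy Middle is strictly dominated by Down: -12 > -13 and 4 > 1. Eliminate Middle.
Set Bob's expected payoff from Left equal to that from Right:
  Bob's payoff from Left: p·(-5) + (1−p)·12 = -17p + 12
  Bob's payoff from Right: p·(-2) + (1−p)·(-5) = 3p - 5
  -17p + 12 = 3p - 5  ⇒  -20p = -17  ⇒  p = 17/20.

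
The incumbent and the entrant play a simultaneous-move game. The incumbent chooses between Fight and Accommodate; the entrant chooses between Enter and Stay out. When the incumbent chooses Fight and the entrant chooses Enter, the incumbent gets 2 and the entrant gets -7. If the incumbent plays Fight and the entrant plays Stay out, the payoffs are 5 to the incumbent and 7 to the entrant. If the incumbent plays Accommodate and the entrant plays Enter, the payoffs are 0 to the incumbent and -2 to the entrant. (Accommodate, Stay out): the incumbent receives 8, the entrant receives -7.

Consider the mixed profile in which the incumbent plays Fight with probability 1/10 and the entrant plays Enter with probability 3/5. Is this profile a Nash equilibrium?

No

Given the incumbent's mix p = 1/10, the entrant's payoff from Enter is -5/2 but from Stay out is -28/5. The entrant strictly prefers Enter, so the entrant would not mix.
So the proposed profile is not a Nash equilibrium.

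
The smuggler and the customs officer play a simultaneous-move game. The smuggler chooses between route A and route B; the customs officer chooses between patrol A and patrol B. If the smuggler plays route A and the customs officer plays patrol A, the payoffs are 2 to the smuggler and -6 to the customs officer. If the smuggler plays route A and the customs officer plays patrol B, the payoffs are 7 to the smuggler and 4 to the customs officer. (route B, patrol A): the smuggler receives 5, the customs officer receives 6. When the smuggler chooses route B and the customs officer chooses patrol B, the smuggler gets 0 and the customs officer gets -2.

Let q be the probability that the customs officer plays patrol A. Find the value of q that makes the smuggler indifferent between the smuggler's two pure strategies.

For the smuggler to be willing to mix, the smuggler must be indifferent between route A and route B, which pins down the customs officer's mix.
  the smuggler's payoff to route A: q·2 + (1−q)·7 = -5q + 7
  the smuggler's payoff to route B: q·5 + (1−q)·0 = 5q
  -5q + 7 = 5q  ⇒  -10q = -7  ⇒  q = 7/10.

q = 7/10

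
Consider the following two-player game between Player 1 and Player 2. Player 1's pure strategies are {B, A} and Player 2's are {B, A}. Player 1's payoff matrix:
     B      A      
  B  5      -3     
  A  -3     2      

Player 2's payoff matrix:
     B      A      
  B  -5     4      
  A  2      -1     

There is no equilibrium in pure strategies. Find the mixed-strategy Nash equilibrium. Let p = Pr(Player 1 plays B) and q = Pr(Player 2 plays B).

For Player 2 to be willing to mix, Player 2 must be indifferent between B and A, which pins down Player 1's mix.
  Player 2's payoff to B: p·(-5) + (1−p)·2 = -7p + 2
  Player 2's payoff to A: p·4 + (1−p)·(-1) = 5p - 1
  -7p + 2 = 5p - 1  ⇒  -12p = -3  ⇒  p = 1/4.
In a mixed equilibrium Player 1 is indifferent between B and A; this condition fixes q.
  Player 1's expected payoff from B: q·5 + (1−q)·(-3) = 8q - 3
  Player 1's expected payoff from A: q·(-3) + (1−q)·2 = -5q + 2
  8q - 3 = -5q + 2  ⇒  13q = 5  ⇒  q = 5/13.

p = 1/4, q = 5/13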